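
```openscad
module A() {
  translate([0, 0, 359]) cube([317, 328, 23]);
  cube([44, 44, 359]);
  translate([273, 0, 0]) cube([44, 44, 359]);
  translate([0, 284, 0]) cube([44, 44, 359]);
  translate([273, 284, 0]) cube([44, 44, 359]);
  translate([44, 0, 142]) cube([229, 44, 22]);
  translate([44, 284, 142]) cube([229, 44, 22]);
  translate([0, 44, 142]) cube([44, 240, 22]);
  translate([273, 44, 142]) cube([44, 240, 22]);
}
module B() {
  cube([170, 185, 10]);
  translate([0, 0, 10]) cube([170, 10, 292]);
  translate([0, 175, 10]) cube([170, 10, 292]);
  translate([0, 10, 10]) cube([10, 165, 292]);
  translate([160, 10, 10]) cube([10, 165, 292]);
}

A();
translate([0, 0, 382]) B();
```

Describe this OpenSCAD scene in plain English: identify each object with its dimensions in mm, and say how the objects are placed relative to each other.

A is a four-legged stool. The seat is 317×328 mm, 23 mm thick, top at z = 382 mm. It stands on four square legs, each 44×44 mm in cross-section, from z = 0 to the seat underside, each flush with a corner of the seat. Four stretchers, 44 mm wide and 22 mm tall, connect adjacent legs with their undersides at z = 142 mm, each running between the inner faces of the legs it joins and aligned with the legs' outer faces on the other axis.

B is an open-topped rectangular box: outside dimensions 170×185×302 mm, with a uniform wall and base thickness of 10 mm. The base is a full 170×185 slab on the floor; four walls sit on top of the base. The front and back walls (the −y and +y sides) span the full width; the two side walls fit between them.

The open box is on top of the stool.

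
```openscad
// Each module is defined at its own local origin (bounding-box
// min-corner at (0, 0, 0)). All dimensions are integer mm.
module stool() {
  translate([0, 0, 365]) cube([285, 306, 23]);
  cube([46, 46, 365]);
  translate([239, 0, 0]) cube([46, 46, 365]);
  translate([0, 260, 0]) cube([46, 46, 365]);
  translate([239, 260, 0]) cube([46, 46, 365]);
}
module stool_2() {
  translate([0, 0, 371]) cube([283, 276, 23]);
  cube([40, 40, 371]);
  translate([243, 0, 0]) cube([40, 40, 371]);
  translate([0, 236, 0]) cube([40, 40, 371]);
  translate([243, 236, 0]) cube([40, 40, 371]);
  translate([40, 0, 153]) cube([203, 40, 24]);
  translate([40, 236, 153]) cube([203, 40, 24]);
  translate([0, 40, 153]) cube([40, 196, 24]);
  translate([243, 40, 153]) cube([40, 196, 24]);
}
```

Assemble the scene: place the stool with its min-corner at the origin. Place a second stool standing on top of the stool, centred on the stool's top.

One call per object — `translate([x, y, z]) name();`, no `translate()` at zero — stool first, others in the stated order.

stool();
translate([1, 15, 388]) stool_2();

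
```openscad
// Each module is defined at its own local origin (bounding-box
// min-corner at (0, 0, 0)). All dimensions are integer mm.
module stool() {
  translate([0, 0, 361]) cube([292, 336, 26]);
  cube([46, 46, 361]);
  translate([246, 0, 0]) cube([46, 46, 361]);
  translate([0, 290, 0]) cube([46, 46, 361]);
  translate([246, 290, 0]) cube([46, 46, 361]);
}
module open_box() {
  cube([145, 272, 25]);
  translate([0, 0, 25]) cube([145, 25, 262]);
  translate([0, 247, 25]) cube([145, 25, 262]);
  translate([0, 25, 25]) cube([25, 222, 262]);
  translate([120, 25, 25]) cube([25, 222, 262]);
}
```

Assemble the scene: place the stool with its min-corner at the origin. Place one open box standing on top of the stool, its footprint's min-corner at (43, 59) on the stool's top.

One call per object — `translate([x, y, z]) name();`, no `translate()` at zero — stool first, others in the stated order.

stool();
translate([43, 59, 387]) open_box();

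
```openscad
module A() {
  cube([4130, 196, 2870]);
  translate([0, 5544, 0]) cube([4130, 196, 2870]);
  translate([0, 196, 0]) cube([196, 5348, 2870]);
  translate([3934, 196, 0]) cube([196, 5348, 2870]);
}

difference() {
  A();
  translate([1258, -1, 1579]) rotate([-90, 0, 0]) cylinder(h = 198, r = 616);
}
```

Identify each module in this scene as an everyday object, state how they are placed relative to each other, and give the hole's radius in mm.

A is a house frame. The house frame has a circular hole through its front wall. The hole's radius is 616 mm.

The subtracted cylinder has r = 616 mm.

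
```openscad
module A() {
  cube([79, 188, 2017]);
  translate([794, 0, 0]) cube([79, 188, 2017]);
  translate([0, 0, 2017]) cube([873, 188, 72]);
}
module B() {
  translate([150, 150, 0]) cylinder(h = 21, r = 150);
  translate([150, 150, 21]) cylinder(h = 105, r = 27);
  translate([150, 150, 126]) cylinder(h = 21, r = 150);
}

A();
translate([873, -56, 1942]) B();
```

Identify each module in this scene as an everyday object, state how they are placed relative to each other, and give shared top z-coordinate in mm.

Both tops at z = 2089 mm.

A is a door frame. B is a spool. The spool is beside the door frame with their tops flush at z = 2089. The shared top z-coordinate is 2089 mm.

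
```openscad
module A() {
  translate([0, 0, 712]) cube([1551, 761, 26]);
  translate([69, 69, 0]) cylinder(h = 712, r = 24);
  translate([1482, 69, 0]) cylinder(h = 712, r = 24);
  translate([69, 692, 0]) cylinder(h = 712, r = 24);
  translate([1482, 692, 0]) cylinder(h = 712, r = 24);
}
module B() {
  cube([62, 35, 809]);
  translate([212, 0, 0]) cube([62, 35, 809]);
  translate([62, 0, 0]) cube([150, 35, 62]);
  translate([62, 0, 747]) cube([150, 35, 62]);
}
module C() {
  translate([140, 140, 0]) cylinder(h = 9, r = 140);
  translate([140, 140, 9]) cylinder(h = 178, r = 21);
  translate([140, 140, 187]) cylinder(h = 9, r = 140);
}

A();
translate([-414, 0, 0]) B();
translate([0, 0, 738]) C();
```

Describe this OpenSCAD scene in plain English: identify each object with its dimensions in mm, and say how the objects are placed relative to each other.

A is a table with a 1551×761 mm rectangular top, 26 mm thick, top surface at z = 738 mm, supported by four round legs of 48 mm diameter, each leg's bounding box inset 45 mm from the nearest pair of top edges, running from the floor.

B is a rectangular picture frame lying in the x–z plane (depth along y). The opening is 150 mm wide (x) by 685 mm tall (z), surrounded by a border 62 mm wide on all four sides. The frame is 35 mm deep and is made of two full-height vertical stiles with two horizontal rails fitted between them.

C is a spool: two coaxial disc flanges of radius 140 mm and thickness 9 mm, joined by a core cylinder of radius 21 mm and height 178 mm. The lower flange rests on z = 0 and the three cylinders share a vertical axis.

The picture frame is on the floor beside the table on its −x side. The spool is on top of the table.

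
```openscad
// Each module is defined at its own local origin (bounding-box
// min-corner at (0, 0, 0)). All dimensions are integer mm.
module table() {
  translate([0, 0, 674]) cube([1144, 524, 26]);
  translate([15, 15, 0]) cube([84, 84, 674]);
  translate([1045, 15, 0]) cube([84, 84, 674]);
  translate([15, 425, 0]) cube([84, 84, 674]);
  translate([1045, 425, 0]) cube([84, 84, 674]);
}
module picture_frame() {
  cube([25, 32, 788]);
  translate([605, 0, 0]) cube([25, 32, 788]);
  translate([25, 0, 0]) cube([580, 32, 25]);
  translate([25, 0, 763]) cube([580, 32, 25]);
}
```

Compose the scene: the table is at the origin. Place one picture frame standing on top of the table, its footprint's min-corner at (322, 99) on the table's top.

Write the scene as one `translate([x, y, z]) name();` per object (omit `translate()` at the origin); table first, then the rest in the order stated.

table();
translate([322, 99, 700]) picture_frame();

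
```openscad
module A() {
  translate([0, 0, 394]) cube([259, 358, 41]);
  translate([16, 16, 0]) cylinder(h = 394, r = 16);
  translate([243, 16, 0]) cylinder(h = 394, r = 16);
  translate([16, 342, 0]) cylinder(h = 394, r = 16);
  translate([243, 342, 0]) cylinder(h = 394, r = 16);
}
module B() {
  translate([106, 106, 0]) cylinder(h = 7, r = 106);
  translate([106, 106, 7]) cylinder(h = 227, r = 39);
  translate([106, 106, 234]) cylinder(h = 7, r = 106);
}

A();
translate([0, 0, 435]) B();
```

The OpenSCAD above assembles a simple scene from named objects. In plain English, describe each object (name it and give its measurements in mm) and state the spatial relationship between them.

A is a simple wooden stool: a rectangular seat 259 mm (x) by 358 mm (y), 41 mm thick, top face at z = 435 mm, on four round legs, each 32 mm in diameter. The legs rest on z = 0, each leg's axis is inset half a diameter from the nearest pair of seat edges (so the leg's bounding box is flush with the corner).

B is a spool: two coaxial disc flanges of radius 106 mm and thickness 7 mm, joined by a core cylinder of radius 39 mm and height 227 mm. The lower flange rests on z = 0 and the three cylinders share a vertical axis.

The spool is on top of the stool.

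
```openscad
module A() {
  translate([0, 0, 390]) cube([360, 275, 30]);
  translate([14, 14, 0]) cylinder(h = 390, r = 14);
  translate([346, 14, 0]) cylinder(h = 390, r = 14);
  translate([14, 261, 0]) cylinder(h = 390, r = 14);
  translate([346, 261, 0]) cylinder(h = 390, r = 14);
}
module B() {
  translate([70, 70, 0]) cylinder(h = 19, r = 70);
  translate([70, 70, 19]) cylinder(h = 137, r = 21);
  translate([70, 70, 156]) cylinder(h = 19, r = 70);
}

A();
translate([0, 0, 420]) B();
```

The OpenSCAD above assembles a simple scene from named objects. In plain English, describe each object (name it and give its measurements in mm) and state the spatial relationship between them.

A is a four-legged stool. The seat is a 360×275×30 mm slab whose top surface is at z = 420 mm; four round legs, each 28 mm in diameter, run from the floor (z = 0) to the underside of the seat, each leg's axis is inset half a diameter from the nearest pair of seat edges (so the leg's bounding box is flush with the corner).

B is a spool: two coaxial disc flanges of radius 70 mm and thickness 19 mm, joined by a core cylinder of radius 21 mm and height 137 mm. The lower flange rests on z = 0 and the three cylinders share a vertical axis.

The spool is on top of the stool.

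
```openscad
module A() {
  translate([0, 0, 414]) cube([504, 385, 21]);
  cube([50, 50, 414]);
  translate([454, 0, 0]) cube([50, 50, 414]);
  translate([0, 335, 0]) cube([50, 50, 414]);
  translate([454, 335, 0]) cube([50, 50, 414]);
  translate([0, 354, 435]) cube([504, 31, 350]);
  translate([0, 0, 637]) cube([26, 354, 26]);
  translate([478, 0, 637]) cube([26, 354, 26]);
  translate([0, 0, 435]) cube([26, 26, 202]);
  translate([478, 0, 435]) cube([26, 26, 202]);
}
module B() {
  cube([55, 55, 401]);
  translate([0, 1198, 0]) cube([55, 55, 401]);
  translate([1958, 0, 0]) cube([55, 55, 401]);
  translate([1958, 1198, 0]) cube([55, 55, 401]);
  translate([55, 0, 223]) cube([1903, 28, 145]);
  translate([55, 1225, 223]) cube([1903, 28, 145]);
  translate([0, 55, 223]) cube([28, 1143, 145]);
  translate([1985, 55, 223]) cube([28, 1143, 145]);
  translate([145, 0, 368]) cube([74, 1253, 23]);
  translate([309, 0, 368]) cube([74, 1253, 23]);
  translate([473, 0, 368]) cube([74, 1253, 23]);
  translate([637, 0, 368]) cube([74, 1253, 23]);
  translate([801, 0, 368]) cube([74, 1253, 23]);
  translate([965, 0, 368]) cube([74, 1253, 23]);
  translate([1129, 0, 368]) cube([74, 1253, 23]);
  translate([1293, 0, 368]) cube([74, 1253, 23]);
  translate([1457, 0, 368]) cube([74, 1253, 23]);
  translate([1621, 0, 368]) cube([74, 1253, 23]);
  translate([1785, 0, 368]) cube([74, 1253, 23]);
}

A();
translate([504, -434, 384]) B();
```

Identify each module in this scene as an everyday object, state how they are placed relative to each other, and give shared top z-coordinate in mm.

Both tops at z = 785 mm.

A is a chair. B is a bed frame. The bed frame is beside the chair with their tops flush at z = 785. The shared top z-coordinate is 785 mm.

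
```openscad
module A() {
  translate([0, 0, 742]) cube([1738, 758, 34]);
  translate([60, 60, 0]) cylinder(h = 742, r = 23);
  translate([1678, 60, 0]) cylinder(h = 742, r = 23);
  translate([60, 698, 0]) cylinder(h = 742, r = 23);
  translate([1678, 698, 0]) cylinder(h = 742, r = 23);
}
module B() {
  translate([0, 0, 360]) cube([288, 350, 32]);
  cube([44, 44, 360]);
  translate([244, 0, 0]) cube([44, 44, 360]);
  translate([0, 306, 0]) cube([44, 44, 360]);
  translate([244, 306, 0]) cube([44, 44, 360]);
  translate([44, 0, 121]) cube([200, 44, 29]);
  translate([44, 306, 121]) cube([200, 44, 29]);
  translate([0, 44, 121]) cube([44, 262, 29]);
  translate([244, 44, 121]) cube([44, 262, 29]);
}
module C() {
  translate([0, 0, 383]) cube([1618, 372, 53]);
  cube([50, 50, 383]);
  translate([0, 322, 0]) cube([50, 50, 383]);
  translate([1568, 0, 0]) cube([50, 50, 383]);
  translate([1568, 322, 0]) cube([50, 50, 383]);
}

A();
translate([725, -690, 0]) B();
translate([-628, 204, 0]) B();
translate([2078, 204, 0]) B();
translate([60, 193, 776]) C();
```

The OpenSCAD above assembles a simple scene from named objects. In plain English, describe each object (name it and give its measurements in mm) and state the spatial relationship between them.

A is a rectangular dining table. The top is 1738×758×34 mm with its upper surface at z = 776 mm. It stands on four round legs of 46 mm diameter, each leg's bounding box inset 37 mm from the nearest pair of top edges, running from the floor to the underside of the top.

B is a four-legged stool. The seat is 288×350 mm, 32 mm thick, top at z = 392 mm. It stands on four square legs, each 44×44 mm in cross-section, from z = 0 to the seat underside, each flush with a corner of the seat. Four stretchers, 44 mm wide and 29 mm tall, connect adjacent legs with their undersides at z = 121 mm, each running between the inner faces of the legs it joins and aligned with the legs' outer faces on the other axis.

C is a long wooden bench with a 1618 mm (x) × 372 mm (y) seat, 53 mm thick, its top surface 436 mm above the floor. Four 50 mm square legs at the seat corners, flush with the edges, run from z = 0 to the seat underside.

Three stools sit around the table at the −y, −x, +x sides. The bench is on top of the table, centred.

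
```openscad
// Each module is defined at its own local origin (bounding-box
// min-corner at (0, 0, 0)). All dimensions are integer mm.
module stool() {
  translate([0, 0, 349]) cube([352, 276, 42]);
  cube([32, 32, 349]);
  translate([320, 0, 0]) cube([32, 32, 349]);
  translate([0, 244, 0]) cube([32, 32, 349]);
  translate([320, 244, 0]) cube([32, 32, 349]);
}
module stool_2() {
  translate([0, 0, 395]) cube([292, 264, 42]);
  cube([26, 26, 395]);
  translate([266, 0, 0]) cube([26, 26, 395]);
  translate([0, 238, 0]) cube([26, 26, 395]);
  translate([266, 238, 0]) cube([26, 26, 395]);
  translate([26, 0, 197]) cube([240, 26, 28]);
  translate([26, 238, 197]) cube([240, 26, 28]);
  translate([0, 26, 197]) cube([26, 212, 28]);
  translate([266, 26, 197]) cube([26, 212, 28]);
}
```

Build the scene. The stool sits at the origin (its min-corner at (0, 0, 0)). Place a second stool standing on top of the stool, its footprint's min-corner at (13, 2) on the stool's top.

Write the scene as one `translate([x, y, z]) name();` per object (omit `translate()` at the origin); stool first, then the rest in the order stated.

stool();
translate([13, 2, 391]) stool_2();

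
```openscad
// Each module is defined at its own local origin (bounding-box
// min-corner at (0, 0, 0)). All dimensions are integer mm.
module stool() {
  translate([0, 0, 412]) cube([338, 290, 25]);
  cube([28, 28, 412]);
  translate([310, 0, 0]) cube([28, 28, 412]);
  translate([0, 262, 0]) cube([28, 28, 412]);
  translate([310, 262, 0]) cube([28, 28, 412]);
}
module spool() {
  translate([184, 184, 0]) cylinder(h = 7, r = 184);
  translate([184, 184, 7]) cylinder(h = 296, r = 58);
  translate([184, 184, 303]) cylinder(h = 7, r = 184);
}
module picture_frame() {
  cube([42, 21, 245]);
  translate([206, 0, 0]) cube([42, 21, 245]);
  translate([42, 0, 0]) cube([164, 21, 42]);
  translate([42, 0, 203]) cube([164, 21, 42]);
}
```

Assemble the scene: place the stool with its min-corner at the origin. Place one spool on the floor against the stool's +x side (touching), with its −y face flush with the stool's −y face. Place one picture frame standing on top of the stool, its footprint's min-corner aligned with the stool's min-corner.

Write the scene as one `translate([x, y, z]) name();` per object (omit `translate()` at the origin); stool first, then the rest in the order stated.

stool();
translate([338, 0, 0]) spool();
translate([0, 0, 437]) picture_frame();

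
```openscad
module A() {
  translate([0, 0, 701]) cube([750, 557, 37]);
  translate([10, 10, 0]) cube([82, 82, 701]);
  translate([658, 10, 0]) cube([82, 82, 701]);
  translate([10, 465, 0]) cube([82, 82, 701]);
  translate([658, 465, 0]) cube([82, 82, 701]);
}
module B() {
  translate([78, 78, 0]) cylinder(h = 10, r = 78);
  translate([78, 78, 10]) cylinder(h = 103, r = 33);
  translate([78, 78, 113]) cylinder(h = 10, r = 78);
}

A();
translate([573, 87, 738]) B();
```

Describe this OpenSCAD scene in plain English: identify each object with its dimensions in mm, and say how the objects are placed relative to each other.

A is a table with a 750×557 mm rectangular top, 37 mm thick, top surface at z = 738 mm, supported by four 82×82 mm square legs, each inset 10 mm from the nearest pair of top edges, running from the floor.

B is a spool: two coaxial disc flanges of radius 78 mm and thickness 10 mm, joined by a core cylinder of radius 33 mm and height 103 mm. The lower flange rests on z = 0 and the three cylinders share a vertical axis.

The spool is on top of the table.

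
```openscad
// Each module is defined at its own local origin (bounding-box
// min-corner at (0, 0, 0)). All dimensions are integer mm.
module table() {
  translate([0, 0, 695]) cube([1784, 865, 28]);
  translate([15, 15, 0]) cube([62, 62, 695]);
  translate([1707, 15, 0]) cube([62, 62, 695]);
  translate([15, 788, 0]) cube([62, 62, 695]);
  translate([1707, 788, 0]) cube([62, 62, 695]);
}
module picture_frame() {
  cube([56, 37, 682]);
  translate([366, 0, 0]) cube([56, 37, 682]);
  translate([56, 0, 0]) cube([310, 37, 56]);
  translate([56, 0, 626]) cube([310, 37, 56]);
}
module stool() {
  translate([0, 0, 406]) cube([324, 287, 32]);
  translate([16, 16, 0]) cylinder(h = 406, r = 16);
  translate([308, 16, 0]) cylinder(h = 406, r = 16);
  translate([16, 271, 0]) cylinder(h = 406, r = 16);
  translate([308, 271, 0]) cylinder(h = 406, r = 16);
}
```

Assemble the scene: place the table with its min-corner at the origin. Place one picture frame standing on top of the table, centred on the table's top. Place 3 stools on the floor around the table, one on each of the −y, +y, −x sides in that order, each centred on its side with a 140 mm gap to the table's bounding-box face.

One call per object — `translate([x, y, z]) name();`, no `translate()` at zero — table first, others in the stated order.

table();
translate([681, 414, 723]) picture_frame();
translate([730, -427, 0]) stool();
translate([730, 1005, 0]) stool();
translate([-464, 289, 0]) stool();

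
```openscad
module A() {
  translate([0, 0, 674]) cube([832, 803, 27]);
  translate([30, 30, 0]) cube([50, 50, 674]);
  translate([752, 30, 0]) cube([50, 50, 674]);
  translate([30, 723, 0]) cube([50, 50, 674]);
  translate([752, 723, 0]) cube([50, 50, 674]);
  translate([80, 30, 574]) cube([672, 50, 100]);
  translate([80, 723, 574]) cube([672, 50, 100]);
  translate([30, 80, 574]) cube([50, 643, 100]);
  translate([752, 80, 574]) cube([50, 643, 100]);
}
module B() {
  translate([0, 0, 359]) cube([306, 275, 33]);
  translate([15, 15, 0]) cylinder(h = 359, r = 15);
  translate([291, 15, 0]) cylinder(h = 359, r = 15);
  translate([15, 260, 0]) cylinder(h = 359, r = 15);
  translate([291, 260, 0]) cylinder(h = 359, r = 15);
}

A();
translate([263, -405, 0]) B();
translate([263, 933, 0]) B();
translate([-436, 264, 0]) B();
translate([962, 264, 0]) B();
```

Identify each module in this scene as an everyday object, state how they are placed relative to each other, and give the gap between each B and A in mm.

Each stool's nearest face is 130 mm from the table's bounding box.

A is a table. B is a stool. Four stools sit around the table at the −y, +y, −x, +x sides. The gap between each stool and the table is 130 mm.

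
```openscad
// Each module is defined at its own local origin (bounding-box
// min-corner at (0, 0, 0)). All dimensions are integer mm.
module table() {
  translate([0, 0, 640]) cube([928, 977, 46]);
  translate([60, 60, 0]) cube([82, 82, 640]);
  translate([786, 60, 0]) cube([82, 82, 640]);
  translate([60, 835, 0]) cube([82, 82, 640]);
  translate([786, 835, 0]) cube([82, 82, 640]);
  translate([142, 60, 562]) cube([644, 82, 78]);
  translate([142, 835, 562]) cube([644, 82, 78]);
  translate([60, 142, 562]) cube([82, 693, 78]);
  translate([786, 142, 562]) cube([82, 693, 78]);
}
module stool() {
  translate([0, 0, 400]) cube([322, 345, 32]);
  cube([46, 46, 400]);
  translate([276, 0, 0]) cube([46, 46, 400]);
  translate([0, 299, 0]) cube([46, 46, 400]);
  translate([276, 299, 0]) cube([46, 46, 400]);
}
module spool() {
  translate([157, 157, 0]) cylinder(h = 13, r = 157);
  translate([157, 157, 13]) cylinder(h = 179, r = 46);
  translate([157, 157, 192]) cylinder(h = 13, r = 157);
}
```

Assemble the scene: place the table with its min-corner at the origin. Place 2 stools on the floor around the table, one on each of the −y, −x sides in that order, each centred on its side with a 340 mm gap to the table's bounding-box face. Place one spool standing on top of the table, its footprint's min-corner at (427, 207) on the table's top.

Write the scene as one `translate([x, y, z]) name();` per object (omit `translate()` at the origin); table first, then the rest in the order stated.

table();
translate([303, -685, 0]) stool();
translate([-662, 316, 0]) stool();
translate([427, 207, 686]) spool();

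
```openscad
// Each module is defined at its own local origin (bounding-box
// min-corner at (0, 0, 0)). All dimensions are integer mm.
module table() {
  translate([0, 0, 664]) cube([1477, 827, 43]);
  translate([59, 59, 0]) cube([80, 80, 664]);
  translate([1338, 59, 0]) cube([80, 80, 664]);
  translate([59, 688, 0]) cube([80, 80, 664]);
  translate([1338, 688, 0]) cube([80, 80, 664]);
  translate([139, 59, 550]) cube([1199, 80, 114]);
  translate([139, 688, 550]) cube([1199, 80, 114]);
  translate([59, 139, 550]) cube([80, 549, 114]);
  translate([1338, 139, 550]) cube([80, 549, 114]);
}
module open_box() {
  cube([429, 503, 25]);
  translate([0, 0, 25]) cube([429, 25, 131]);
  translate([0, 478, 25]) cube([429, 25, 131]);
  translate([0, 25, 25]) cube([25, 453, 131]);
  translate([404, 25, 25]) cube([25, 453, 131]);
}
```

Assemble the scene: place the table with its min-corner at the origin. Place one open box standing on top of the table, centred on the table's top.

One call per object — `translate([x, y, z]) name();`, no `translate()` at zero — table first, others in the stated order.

table();
translate([524, 162, 707]) open_box();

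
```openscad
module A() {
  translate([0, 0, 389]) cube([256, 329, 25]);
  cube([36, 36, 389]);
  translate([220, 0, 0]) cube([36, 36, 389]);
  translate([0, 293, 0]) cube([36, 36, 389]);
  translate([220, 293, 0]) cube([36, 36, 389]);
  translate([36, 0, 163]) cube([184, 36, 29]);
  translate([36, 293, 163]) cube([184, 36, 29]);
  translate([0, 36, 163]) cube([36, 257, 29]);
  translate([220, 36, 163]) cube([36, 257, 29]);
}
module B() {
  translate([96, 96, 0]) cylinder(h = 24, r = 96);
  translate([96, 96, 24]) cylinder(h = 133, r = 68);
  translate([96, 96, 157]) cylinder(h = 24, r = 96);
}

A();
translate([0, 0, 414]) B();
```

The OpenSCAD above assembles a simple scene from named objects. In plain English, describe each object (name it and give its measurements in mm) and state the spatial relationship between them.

A is a four-legged stool. The seat is a 256×329×25 mm slab whose top surface is at z = 414 mm; four square legs, each 36×36 mm in cross-section, run from the floor (z = 0) to the underside of the seat, each flush with a corner of the seat. Four stretchers, 36 mm wide and 29 mm tall, connect adjacent legs with their undersides at z = 163 mm, each running between the inner faces of the legs it joins and aligned with the legs' outer faces on the other axis.

B is a spool: two coaxial disc flanges of radius 96 mm and thickness 24 mm, joined by a core cylinder of radius 68 mm and height 133 mm. The lower flange rests on z = 0 and the three cylinders share a vertical axis.

The spool is on top of the stool.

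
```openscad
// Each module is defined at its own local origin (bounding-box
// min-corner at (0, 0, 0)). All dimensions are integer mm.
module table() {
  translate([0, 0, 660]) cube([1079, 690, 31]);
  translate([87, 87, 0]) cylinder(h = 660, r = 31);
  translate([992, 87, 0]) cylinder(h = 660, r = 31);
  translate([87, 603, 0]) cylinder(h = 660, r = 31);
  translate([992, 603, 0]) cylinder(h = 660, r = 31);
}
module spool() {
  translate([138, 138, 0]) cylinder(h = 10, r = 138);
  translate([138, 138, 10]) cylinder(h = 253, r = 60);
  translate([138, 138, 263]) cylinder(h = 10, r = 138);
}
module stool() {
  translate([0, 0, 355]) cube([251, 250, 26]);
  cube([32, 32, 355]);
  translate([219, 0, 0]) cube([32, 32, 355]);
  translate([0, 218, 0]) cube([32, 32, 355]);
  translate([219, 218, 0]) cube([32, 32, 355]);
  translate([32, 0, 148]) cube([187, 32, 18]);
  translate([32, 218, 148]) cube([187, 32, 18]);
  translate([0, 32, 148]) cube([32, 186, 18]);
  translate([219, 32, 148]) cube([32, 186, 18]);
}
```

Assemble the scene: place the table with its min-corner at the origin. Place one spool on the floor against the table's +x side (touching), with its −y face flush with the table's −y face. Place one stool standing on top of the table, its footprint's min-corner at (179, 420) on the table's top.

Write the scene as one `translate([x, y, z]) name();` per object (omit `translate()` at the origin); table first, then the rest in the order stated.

table();
translate([1079, 0, 0]) spool();
translate([179, 420, 691]) stool();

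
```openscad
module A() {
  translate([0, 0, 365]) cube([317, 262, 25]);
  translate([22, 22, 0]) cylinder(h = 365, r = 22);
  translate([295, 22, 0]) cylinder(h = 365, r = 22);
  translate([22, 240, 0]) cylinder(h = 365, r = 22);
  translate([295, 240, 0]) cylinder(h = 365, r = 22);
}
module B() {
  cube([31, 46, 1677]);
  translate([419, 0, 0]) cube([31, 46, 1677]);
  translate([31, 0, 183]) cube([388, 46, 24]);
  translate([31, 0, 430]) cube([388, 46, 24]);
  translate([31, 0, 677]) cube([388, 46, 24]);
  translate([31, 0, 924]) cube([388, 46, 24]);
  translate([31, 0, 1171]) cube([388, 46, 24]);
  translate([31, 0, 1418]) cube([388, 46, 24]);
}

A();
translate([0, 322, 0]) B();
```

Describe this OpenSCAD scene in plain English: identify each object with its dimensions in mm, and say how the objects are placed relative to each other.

A is a four-legged stool. The seat is 317×262 mm, 25 mm thick, top at z = 390 mm. It stands on four round legs, each 44 mm in diameter, from z = 0 to the seat underside, each leg's axis is inset half a diameter from the nearest pair of seat edges (so the leg's bounding box is flush with the corner).

B is a straight ladder. Two 31×46 mm vertical rails, 1677 mm tall, stand 450 mm apart (outside-to-outside) with their front faces coplanar on the −y side. 6 rungs, each 46 mm deep and 24 mm tall, span between the inner faces of the rails, front faces flush with the rails. The lowest rung's underside is at z = 183 mm and rungs are spaced 247 mm apart (underside to underside).

The ladder is on the floor beside the stool on its +y side.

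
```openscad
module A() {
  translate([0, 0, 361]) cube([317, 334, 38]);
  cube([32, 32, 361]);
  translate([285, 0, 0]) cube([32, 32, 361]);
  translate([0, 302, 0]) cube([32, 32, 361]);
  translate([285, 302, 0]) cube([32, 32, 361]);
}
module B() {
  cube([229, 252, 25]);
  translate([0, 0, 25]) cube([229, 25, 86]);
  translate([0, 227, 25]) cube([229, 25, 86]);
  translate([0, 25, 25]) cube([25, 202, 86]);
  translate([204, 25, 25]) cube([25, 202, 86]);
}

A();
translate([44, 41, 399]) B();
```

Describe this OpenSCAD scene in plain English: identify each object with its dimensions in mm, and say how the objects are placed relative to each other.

A is a four-legged stool. The seat is a 317×334×38 mm slab whose top surface is at z = 399 mm; four square legs, each 32×32 mm in cross-section, run from the floor (z = 0) to the underside of the seat, each flush with a corner of the seat.

B is an open-topped rectangular box: outside dimensions 229×252×111 mm, with a uniform wall and base thickness of 25 mm. The base is a full 229×252 slab on the floor; four walls sit on top of the base. The front and back walls (the −y and +y sides) span the full width; the two side walls fit between them.

The open box is on top of the stool, centred.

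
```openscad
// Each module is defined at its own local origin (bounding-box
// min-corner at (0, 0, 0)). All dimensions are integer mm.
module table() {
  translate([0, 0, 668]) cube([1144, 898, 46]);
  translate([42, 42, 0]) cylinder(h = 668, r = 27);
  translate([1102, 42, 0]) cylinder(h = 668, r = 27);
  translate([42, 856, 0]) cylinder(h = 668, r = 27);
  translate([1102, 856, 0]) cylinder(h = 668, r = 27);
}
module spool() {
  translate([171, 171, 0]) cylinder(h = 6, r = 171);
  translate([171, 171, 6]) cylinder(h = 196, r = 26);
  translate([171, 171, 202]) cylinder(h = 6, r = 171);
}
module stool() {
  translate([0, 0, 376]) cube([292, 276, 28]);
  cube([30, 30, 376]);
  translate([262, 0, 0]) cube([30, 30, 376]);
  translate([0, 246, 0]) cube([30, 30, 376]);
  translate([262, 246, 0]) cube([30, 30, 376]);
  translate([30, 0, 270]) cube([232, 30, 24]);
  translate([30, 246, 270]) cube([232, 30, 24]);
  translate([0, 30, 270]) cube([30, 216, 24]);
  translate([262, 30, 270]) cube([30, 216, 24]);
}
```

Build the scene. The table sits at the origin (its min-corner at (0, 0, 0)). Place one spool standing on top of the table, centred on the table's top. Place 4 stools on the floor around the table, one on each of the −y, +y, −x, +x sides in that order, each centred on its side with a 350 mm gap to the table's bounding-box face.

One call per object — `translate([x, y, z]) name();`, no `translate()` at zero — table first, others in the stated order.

table();
translate([401, 278, 714]) spool();
translate([426, -626, 0]) stool();
translate([426, 1248, 0]) stool();
translate([-642, 311, 0]) stool();
translate([1494, 311, 0]) stool();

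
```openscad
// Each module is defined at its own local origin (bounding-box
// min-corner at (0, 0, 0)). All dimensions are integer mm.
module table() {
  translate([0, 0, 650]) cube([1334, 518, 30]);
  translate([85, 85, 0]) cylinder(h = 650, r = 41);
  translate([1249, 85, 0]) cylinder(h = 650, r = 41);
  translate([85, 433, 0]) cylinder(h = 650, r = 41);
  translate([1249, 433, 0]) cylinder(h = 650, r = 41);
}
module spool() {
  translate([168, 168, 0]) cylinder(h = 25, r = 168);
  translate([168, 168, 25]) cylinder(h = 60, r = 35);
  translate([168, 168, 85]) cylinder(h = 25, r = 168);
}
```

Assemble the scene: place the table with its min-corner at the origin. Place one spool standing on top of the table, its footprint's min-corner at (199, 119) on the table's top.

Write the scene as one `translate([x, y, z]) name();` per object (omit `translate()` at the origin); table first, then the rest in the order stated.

table();
translate([199, 119, 680]) spool();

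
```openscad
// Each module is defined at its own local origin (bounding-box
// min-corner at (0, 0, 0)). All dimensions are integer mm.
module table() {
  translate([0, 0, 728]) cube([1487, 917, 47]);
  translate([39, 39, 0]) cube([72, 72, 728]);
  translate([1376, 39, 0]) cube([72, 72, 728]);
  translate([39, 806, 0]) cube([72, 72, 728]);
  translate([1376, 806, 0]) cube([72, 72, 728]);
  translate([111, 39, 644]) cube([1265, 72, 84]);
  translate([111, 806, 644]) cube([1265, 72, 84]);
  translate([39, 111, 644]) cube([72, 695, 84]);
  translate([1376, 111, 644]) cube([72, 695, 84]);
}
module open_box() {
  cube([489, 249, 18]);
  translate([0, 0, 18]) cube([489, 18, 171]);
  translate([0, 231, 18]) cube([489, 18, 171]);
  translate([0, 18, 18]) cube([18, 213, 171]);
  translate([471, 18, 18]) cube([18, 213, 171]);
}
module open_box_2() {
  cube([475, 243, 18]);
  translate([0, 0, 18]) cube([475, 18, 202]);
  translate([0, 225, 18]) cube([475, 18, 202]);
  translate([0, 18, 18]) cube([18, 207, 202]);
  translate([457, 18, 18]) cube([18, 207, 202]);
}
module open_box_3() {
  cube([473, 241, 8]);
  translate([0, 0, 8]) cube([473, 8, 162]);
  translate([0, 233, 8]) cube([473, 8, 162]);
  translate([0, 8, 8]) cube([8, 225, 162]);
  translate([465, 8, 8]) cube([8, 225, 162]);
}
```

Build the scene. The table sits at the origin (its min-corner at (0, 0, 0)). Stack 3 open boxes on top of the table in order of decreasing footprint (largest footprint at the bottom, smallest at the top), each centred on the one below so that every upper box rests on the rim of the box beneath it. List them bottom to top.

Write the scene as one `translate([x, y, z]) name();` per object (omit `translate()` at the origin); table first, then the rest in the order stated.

table();
translate([499, 334, 775]) open_box();
translate([506, 337, 964]) open_box_2();
translate([507, 338, 1184]) open_box_3();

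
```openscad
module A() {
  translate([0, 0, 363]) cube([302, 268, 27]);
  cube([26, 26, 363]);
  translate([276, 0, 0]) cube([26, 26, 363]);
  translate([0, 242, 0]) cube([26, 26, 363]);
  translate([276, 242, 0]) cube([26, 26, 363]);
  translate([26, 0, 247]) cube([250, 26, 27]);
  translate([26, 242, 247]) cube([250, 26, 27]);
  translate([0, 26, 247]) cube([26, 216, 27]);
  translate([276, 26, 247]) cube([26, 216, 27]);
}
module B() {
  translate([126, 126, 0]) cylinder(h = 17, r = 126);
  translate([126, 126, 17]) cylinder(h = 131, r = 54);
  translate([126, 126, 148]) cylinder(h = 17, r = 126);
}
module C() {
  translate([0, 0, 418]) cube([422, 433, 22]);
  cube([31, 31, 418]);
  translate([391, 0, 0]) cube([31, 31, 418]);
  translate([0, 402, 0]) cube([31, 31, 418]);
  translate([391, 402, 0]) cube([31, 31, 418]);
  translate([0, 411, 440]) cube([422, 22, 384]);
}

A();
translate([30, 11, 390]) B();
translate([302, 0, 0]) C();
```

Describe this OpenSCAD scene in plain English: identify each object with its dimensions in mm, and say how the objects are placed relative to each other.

A is a simple wooden stool: a rectangular seat 302 mm (x) by 268 mm (y), 27 mm thick, top face at z = 390 mm, on four square legs, each 26×26 mm in cross-section. The legs rest on z = 0, each flush with a corner of the seat. Four stretchers, 26 mm wide and 27 mm tall, connect adjacent legs with their undersides at z = 247 mm, each running between the inner faces of the legs it joins and aligned with the legs' outer faces on the other axis.

B is a spool: two coaxial disc flanges of radius 126 mm and thickness 17 mm, joined by a core cylinder of radius 54 mm and height 131 mm. The lower flange rests on z = 0 and the three cylinders share a vertical axis.

C is a chair. The seat is a 422×433×22 mm slab with its top at z = 440 mm, on four 31×31 mm corner legs (flush with the seat edges, standing on z = 0). A flat backrest 22 mm thick, 384 mm tall, spans the full seat width and rises from the seat top along its +y edge, rear face flush with the rear of the seat.

The spool is on top of the stool. The chair is against the stool's +x side, with their −y faces flush.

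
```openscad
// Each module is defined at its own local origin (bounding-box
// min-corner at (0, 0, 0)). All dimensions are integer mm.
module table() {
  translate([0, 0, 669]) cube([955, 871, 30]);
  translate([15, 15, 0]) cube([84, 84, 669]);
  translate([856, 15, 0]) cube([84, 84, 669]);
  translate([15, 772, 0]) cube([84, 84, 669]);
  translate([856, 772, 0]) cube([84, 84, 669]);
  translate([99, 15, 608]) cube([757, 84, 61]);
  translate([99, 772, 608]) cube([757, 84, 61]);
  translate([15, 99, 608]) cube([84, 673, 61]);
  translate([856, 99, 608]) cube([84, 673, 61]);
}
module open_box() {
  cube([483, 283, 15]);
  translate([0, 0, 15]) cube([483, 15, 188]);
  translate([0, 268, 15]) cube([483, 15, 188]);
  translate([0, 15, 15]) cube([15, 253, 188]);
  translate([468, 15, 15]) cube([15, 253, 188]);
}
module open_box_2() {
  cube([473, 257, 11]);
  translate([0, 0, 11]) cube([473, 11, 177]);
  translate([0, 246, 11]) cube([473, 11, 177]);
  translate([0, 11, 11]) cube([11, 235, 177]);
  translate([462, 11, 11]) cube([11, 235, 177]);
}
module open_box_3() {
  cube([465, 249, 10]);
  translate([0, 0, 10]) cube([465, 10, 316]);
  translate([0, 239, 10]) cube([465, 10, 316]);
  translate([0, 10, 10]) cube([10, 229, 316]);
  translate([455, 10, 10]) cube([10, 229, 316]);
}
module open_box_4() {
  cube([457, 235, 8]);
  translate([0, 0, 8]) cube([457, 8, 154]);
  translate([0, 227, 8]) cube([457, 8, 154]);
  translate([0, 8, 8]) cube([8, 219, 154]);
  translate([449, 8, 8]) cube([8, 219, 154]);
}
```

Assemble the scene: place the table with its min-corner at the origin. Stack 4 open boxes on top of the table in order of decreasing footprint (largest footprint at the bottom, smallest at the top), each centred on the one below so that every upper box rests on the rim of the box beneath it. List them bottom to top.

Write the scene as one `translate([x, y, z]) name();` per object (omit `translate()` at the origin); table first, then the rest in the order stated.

table();
translate([236, 294, 699]) open_box();
translate([241, 307, 902]) open_box_2();
translate([245, 311, 1090]) open_box_3();
translate([249, 318, 1416]) open_box_4();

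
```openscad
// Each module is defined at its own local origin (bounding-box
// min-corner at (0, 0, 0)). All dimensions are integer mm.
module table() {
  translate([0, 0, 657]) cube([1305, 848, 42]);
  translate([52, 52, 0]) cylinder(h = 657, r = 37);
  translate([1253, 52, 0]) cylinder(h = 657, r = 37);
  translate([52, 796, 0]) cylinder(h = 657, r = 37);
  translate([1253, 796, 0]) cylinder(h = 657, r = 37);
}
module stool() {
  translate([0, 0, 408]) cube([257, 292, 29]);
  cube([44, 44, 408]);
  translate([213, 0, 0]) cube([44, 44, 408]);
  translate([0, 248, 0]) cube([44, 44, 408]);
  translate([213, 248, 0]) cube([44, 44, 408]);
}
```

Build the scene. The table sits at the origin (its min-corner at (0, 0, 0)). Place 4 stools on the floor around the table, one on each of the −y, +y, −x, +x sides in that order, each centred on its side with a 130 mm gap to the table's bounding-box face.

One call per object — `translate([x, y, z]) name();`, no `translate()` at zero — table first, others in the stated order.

table();
translate([524, -422, 0]) stool();
translate([524, 978, 0]) stool();
translate([-387, 278, 0]) stool();
translate([1435, 278, 0]) stool();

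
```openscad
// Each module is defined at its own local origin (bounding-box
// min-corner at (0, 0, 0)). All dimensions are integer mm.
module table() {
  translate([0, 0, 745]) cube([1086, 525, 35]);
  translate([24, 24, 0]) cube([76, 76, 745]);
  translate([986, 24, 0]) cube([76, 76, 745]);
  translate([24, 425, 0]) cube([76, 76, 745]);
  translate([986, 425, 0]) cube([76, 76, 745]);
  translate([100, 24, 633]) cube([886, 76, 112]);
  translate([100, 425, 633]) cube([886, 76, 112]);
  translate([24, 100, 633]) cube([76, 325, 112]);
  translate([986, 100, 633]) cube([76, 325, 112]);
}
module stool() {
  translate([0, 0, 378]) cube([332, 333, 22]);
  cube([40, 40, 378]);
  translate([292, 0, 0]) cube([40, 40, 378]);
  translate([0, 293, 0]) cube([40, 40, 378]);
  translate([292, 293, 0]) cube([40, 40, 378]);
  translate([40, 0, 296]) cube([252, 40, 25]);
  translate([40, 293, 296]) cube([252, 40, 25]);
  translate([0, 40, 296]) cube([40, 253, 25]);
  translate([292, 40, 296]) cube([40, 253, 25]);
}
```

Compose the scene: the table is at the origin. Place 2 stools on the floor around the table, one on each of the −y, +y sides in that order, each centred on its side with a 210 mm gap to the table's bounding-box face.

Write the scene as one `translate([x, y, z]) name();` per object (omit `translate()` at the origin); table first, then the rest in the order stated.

table();
translate([377, -543, 0]) stool();
translate([377, 735, 0]) stool();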